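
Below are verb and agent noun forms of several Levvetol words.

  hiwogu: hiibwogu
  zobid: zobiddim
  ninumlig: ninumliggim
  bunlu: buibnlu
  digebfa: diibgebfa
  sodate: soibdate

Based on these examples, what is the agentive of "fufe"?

fuibfe

ninumlig and hiwogu both have 3 vowels yet inflect differently (ninumliggim, hiibwogu), so the number of vowels is not what conditions the rule; whether the stem ends in a vowel or a consonant is.
"fufe" ends in a vowel. The stems ending in a vowel (hiwogu → hiibwogu, bunlu → buibnlu, digebfa → diibgebfa) insert -ib- after the first vowel.
The other pattern: stems ending in a consonant double the final consonant and add -im.
So fufe → fuibfe.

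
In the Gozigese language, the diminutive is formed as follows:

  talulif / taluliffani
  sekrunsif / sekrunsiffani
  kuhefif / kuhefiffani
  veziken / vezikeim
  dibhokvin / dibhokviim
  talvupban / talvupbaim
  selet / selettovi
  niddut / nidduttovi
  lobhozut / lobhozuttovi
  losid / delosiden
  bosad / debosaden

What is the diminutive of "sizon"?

sizoim

talulif and dibhokvin both have last vowel 'i' yet inflect differently (taluliffani, dibhokviim), so the last vowel is not what conditions the rule; the final letter is.
"sizon" ends in -n. The stems ending in -n (veziken → vezikeim, dibhokvin → dibhokviim, talvupban → talvupbaim) drop the final letter and add -im.
So sizon → sizoim.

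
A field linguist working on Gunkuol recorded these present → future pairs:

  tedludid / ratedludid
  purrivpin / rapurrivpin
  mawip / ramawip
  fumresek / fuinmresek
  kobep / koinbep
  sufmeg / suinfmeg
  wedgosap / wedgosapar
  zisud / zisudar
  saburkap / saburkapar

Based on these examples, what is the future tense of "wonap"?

mawip and kobep both end in -p yet inflect differently (ramawip, koinbep), so the final letter is not what conditions the rule; the last vowel is.
"wonap" has last vowel 'a'. The stems whose last vowel is 'a' (wedgosap → wedgosapar, saburkap → saburkapar) add -ar.
So wonap → wonapar.

wonapar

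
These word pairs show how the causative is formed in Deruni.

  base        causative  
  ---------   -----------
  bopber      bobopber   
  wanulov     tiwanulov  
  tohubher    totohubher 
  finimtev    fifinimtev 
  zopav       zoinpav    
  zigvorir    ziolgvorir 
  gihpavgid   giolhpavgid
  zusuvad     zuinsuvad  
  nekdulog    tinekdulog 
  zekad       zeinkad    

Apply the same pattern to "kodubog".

tikodubog

"kodubog" has last vowel 'o'. The stems whose last vowel is 'o' (wanulov → tiwanulov, nekdulog → tinekdulog) add the prefix ti-.
So kodubog → tikodubog.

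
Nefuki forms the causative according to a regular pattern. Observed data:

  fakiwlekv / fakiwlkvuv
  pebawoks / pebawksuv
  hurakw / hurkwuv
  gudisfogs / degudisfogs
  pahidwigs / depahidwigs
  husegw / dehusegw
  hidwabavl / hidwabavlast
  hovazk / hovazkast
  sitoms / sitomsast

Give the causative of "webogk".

dewebogk

pebawoks and gudisfogs both end in -s yet inflect differently (pebawksuv, degudisfogs), so the final letter is not what conditions the rule; the second-to-last letter is.
"webogk" has second-to-last letter 'g'. The stems whose second-to-last letter is 'g' (gudisfogs → degudisfogs, pahidwigs → depahidwigs, husegw → dehusegw) add the prefix de-.
The other patterns: stems whose second-to-last letter is 'k' delete the last vowel and add -uv; stems whose second-to-last letter is 'm', 'v' or 'z' add -ast.
So webogk → dewebogk.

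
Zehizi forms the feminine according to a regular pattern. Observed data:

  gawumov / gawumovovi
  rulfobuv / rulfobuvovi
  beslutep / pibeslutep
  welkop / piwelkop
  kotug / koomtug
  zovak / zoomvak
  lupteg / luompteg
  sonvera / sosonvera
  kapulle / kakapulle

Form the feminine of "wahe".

gawumov and welkop both have last vowel 'o' yet inflect differently (gawumovovi, piwelkop), so the last vowel is not what conditions the rule; the final letter is.
"wahe" ends in -e. The one such stem in the data (kapulle → kakapulle) repeats the first consonant+vowel as a prefix (as does sonvera), so the same rule applies.
So wahe → wawahe.

wawahe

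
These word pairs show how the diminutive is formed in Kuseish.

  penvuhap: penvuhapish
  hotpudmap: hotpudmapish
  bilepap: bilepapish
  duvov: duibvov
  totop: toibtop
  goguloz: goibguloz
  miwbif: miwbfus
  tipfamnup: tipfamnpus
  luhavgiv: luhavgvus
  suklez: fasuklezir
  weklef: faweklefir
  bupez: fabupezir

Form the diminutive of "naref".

fanarefir

penvuhap and totop both end in -p yet inflect differently (penvuhapish, toibtop), so the final letter is not what conditions the rule; the last vowel is.
"naref" has last vowel 'e'. The stems whose last vowel is 'e' (suklez → fasuklezir, weklef → faweklefir, bupez → fabupezir) add fa- … -ir around the stem.
So naref → fanarefir.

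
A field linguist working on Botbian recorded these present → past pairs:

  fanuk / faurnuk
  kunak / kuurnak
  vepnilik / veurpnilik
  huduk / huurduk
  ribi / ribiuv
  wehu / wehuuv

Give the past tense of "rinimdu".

rinimduuv

vepnilik and ribi both have last vowel 'i' yet inflect differently (veurpnilik, ribiuv), so the last vowel is not what conditions the rule; the final letter is.
"rinimdu" ends in -u. The one such stem in the data (wehu → wehuuv) adds -uv, so the same rule applies.
The other pattern: stems ending in -k insert -ur- after the first vowel.
So rinimdu → rinimduuv.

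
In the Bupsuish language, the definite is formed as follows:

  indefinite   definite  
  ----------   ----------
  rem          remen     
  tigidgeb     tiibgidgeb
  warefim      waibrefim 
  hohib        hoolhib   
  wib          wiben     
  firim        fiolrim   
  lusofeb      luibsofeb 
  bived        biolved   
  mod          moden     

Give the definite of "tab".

taben

"tab" has 1 vowel. The stems with 1 vowel (rem → remen, mod → moden, wib → wiben) add -en.
So tab → taben.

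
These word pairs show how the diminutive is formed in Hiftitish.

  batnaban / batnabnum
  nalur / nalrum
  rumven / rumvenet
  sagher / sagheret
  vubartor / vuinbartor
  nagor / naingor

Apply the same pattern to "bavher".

batnaban and rumven both end in -n yet inflect differently (batnabnum, rumvenet), so the final letter is not what conditions the rule; the last vowel is.
"bavher" has last vowel 'e'. The stems whose last vowel is 'e' (rumven → rumvenet, sagher → sagheret) add -et.
So bavher → bavheret.

bavheret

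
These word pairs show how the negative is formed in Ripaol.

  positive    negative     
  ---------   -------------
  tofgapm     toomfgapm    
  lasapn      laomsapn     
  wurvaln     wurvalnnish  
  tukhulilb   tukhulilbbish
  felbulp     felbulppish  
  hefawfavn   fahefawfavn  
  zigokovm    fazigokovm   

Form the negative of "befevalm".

befevalmmish

lasapn and wurvaln both end in -n yet inflect differently (laomsapn, wurvalnnish), so the final letter is not what conditions the rule; the second-to-last letter is.
"befevalm" has second-to-last letter 'l'. The stems whose second-to-last letter is 'l' (wurvaln → wurvalnnish, tukhulilb → tukhulilbbish, felbulp → felbulppish) double the final consonant and add -ish.
The other patterns: stems whose second-to-last letter is 'p' insert -om- after the first vowel; stems whose second-to-last letter is 'v' add the prefix fa-.
So befevalm → befevalmmish.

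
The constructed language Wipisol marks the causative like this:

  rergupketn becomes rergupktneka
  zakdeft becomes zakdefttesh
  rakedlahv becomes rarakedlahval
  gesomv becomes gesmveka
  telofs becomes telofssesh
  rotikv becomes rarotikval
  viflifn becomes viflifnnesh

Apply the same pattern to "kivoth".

kivtheka

"kivoth" has second-to-last letter 't'. The one such stem in the data (rergupketn → rergupktneka) deletes the last vowel and adds -eka (as does gesomv), so the same rule applies.
So kivoth → kivtheka.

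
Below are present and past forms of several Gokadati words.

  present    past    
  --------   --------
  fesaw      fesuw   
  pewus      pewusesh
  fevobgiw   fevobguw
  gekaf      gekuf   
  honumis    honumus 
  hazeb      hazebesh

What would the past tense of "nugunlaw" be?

nugunluw

"nugunlaw" has last vowel 'a'. The stems whose last vowel is 'a' (gekaf → gekuf, fesaw → fesuw) change the last vowel to 'u'.
So nugunlaw → nugunluw.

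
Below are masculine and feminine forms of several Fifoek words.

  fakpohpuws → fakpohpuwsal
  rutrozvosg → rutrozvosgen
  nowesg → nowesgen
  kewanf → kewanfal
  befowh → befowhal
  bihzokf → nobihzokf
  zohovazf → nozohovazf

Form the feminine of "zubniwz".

bihzokf and kewanf both end in -f yet inflect differently (nobihzokf, kewanfal), so the final letter is not what conditions the rule; the second-to-last letter is.
"zubniwz" has second-to-last letter 'w'. The stems whose second-to-last letter is 'w' (fakpohpuws → fakpohpuwsal, befowh → befowhal) add -al.
The other patterns: stems whose second-to-last letter is 's' add -en; stems whose second-to-last letter is 'k' or 'z' add the prefix no-.
So zubniwz → zubniwzal.

zubniwzal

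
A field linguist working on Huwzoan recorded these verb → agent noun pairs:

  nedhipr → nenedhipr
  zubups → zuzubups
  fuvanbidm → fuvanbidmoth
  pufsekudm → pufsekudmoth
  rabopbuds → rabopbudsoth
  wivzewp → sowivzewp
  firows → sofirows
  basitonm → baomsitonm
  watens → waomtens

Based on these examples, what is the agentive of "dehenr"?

deomhenr

zubups and rabopbuds both end in -s yet inflect differently (zuzubups, rabopbudsoth), so the final letter is not what conditions the rule; the second-to-last letter is.
"dehenr" has second-to-last letter 'n'. The stems whose second-to-last letter is 'n' (basitonm → baomsitonm, watens → waomtens) insert -om- after the first vowel.
So dehenr → deomhenr.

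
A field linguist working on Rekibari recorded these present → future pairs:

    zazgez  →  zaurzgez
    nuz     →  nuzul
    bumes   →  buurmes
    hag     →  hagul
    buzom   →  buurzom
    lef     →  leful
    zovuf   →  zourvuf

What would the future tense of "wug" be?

wugul

"wug" has 1 vowel. The stems with 1 vowel (lef → leful, nuz → nuzul, hag → hagul) add -ul.
So wug → wugul.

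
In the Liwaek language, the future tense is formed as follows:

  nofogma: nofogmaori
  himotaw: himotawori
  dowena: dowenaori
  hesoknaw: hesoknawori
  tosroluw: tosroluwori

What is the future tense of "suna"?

Every pair shown (nofogma → nofogmaori, himotaw → himotawori, dowena → dowenaori, …) follows the same rule: add -ori.
So suna → sunaori.

sunaori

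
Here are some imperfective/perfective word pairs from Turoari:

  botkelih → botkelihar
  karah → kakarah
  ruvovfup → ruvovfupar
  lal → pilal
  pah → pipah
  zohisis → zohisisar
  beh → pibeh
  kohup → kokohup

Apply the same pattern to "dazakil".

dazakilar

pah and karah both end in -h yet inflect differently (pipah, kakarah), so the final letter is not what conditions the rule; the number of vowels is.
"dazakil" has 3 vowels. The stems with 3 vowels (zohisis → zohisisar, botkelih → botkelihar, ruvovfup → ruvovfupar) add -ar.
So dazakil → dazakilar.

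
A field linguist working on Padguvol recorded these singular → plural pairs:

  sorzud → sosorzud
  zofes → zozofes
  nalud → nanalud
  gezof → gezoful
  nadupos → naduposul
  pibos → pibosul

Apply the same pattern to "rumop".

nadupos and zofes both end in -s yet inflect differently (naduposul, zozofes), so the final letter is not what conditions the rule; the last vowel is.
"rumop" has last vowel 'o'. The stems whose last vowel is 'o' (nadupos → naduposul, gezof → gezoful, pibos → pibosul) add -ul.
So rumop → rumopul.

rumopul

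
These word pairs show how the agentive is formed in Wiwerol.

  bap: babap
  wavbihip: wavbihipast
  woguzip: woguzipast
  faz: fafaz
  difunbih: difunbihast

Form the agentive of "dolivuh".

dolivuhast

"dolivuh" has 3 vowels. The stems with 3 vowels (difunbih → difunbihast, wavbihip → wavbihipast, woguzip → woguzipast) add -ast.
The other pattern: stems with 1 vowel repeat the first consonant+vowel as a prefix.
So dolivuh → dolivuhast.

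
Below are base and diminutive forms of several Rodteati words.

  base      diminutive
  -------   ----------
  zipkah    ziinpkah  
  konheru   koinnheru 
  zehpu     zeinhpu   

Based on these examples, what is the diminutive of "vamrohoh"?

vainmrohoh

Every pair shown (zipkah → ziinpkah, konheru → koinnheru, zehpu → zeinhpu) follows the same rule: insert -in- after the first vowel.
So vamrohoh → vainmrohoh.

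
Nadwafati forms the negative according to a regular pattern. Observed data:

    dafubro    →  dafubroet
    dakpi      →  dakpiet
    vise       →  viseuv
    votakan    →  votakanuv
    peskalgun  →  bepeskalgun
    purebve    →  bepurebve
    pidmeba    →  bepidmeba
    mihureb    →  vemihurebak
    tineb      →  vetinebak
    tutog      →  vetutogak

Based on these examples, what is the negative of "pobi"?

votakan and peskalgun both end in -n yet inflect differently (votakanuv, bepeskalgun), so the final letter is not what conditions the rule; the first letter is.
"pobi" begins with p-. The stems beginning with p- (peskalgun → bepeskalgun, purebve → bepurebve, pidmeba → bepidmeba) add the prefix be-.
So pobi → bepobi.

bepobi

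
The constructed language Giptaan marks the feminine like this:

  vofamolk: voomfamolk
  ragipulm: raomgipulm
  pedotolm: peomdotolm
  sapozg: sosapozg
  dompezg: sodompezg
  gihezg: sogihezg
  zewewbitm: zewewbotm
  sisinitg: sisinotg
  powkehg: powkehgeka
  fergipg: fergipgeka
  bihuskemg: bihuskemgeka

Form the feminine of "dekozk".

sodekozk

ragipulm and zewewbitm both end in -m yet inflect differently (raomgipulm, zewewbotm), so the final letter is not what conditions the rule; the second-to-last letter is.
"dekozk" has second-to-last letter 'z'. The stems whose second-to-last letter is 'z' (sapozg → sosapozg, dompezg → sodompezg, gihezg → sogihezg) add the prefix so-.
So dekozk → sodekozk.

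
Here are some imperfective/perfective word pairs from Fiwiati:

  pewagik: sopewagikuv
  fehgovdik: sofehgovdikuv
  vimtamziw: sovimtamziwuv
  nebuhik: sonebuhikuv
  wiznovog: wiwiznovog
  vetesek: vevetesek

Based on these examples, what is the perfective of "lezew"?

pewagik and vetesek both end in -k yet inflect differently (sopewagikuv, vevetesek), so the final letter is not what conditions the rule; the last vowel is.
"lezew" has last vowel 'e'. The one such stem in the data (vetesek → vevetesek) repeats the first consonant+vowel as a prefix (as does wiznovog), so the same rule applies.
So lezew → lelezew.

lelezew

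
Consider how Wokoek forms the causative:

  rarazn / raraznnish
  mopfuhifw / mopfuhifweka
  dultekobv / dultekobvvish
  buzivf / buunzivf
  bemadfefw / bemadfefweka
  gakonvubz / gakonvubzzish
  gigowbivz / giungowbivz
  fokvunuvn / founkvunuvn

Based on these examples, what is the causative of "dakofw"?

dakofweka

gigowbivz and gakonvubz both end in -z yet inflect differently (giungowbivz, gakonvubzzish), so the final letter is not what conditions the rule; the second-to-last letter is.
"dakofw" has second-to-last letter 'f'. The stems whose second-to-last letter is 'f' (mopfuhifw → mopfuhifweka, bemadfefw → bemadfefweka) add -eka.
The other patterns: stems whose second-to-last letter is 'v' insert -un- after the first vowel; stems whose second-to-last letter is 'b' or 'z' double the final consonant and add -ish.
So dakofw → dakofweka.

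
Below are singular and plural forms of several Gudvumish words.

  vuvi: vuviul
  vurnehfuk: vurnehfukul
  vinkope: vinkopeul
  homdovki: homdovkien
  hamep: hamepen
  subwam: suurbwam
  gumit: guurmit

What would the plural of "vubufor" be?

vubuforul

"vubufor" begins with v-. The stems beginning with v- (vuvi → vuviul, vurnehfuk → vurnehfukul, vinkope → vinkopeul) add -ul.
The other patterns: stems beginning with h- add -en; stems beginning with g- or s- insert -ur- after the first vowel.
So vubufor → vubuforul.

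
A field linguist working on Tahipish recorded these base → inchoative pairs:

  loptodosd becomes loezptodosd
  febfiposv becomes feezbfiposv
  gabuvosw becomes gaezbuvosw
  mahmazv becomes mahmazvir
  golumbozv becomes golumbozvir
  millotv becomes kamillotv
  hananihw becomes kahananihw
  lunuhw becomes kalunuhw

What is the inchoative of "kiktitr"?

"kiktitr" has second-to-last letter 't'. The one such stem in the data (millotv → kamillotv) adds the prefix ka-, so the same rule applies.
So kiktitr → kakiktitr.

kakiktitr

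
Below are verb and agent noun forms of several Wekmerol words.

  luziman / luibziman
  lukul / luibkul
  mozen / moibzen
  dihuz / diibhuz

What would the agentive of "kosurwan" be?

Every pair shown (luziman → luibziman, lukul → luibkul, mozen → moibzen, …) follows the same rule: insert -ib- after the first vowel.
So kosurwan → koibsurwan.

koibsurwan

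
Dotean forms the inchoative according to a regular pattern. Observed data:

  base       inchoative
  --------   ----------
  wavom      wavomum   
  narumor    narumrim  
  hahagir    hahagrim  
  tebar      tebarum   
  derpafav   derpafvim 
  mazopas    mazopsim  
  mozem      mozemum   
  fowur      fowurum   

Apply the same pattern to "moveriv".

narumor and fowur both end in -r yet inflect differently (narumrim, fowurum), so the final letter is not what conditions the rule; the number of vowels is.
"moveriv" has 3 vowels. The stems with 3 vowels (narumor → narumrim, mazopas → mazopsim, hahagir → hahagrim) delete the last vowel and add -im.
The other pattern: stems with 2 vowels add -um.
So moveriv → movervim.

movervim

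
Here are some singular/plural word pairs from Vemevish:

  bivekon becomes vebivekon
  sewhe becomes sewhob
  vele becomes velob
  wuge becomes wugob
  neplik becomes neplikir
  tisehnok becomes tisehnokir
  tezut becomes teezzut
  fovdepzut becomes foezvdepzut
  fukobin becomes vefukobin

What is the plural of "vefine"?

vefinob

"vefine" ends in -e. The stems ending in -e (sewhe → sewhob, wuge → wugob, vele → velob) drop the final letter and add -ob.
The other patterns: stems ending in -k add -ir; stems ending in -n add the prefix ve-; stems ending in -t insert -ez- after the first vowel.
So vefine → vefinob.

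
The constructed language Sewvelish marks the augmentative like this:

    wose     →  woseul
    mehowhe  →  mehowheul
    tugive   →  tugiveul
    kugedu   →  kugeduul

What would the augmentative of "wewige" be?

Every pair shown (wose → woseul, mehowhe → mehowheul, tugive → tugiveul, …) follows the same rule: add -ul.
So wewige → wewigeul.

wewigeul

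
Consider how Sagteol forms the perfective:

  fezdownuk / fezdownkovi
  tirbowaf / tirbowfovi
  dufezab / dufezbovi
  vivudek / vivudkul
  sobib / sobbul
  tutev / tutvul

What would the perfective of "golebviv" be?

dufezab and sobib both end in -b yet inflect differently (dufezbovi, sobbul), so the final letter is not what conditions the rule; the last vowel is.
"golebviv" has last vowel 'i'. The one such stem in the data (sobib → sobbul) deletes the last vowel and adds -ul (as do tutev, vivudek), so the same rule applies.
So golebviv → golebvvul.

golebvvul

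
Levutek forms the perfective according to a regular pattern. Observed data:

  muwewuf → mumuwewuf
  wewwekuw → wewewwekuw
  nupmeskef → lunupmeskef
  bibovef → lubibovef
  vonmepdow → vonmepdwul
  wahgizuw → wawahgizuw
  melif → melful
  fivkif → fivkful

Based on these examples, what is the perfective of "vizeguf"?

"vizeguf" has last vowel 'u'. The stems whose last vowel is 'u' (wahgizuw → wawahgizuw, muwewuf → mumuwewuf, wewwekuw → wewewwekuw) repeat the first consonant+vowel as a prefix.
The other patterns: stems whose last vowel is 'e' add the prefix lu-; stems whose last vowel is 'i' or 'o' delete the last vowel and add -ul.
So vizeguf → vivizeguf.

vivizeguf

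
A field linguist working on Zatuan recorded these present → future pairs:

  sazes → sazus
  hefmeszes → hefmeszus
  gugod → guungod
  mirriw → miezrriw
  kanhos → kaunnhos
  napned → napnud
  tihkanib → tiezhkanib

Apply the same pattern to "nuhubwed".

gugod and napned both end in -d yet inflect differently (guungod, napnud), so the final letter is not what conditions the rule; the last vowel is.
"nuhubwed" has last vowel 'e'. The stems whose last vowel is 'e' (napned → napnud, hefmeszes → hefmeszus, sazes → sazus) change the last vowel to 'u'.
The other patterns: stems whose last vowel is 'i' insert -ez- after the first vowel; stems whose last vowel is 'o' insert -un- after the first vowel.
So nuhubwed → nuhubwud.

nuhubwud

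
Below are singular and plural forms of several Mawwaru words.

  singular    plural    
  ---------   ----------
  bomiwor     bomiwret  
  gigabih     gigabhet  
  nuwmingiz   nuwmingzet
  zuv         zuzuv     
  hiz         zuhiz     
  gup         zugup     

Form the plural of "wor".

zuwor

"wor" has 1 vowel. The stems with 1 vowel (zuv → zuzuv, hiz → zuhiz, gup → zugup) add the prefix zu-.
The other pattern: stems with 3 vowels delete the last vowel and add -et.
So wor → zuwor.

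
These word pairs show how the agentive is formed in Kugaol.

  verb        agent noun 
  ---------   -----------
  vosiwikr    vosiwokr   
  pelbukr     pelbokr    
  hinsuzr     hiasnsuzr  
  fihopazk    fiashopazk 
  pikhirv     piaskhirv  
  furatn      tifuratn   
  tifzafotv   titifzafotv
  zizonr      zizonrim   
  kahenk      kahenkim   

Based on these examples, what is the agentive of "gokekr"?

gokokr

vosiwikr and hinsuzr both end in -r yet inflect differently (vosiwokr, hiasnsuzr), so the final letter is not what conditions the rule; the second-to-last letter is.
"gokekr" has second-to-last letter 'k'. The stems whose second-to-last letter is 'k' (vosiwikr → vosiwokr, pelbukr → pelbokr) change the last vowel to 'o'.
The other patterns: stems whose second-to-last letter is 'r' or 'z' insert -as- after the first vowel; stems whose second-to-last letter is 't' add the prefix ti-; stems whose second-to-last letter is 'n' add -im.
So gokekr → gokokr.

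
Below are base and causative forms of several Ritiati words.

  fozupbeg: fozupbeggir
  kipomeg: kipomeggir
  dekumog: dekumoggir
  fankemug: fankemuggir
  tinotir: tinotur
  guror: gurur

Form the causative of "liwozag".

"liwozag" ends in -g. The stems ending in -g (dekumog → dekumoggir, fozupbeg → fozupbeggir, fankemug → fankemuggir) double the final consonant and add -ir.
The other pattern: stems ending in -r change the last vowel to 'u'.
So liwozag → liwozaggir.

liwozaggir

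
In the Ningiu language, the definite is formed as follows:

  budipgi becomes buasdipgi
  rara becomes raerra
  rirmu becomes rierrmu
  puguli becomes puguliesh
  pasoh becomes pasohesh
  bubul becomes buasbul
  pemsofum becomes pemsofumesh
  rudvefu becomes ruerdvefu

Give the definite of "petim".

puguli and budipgi both end in -i yet inflect differently (puguliesh, buasdipgi), so the final letter is not what conditions the rule; the first letter is.
"petim" begins with p-. The stems beginning with p- (puguli → puguliesh, pasoh → pasohesh, pemsofum → pemsofumesh) add -esh.
So petim → petimesh.

petimesh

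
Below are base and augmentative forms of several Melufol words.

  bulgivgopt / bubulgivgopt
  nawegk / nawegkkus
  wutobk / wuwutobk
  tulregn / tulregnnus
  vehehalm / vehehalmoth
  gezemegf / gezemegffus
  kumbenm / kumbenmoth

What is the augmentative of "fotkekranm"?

fotkekranmoth

nawegk and wutobk both end in -k yet inflect differently (nawegkkus, wuwutobk), so the final letter is not what conditions the rule; the second-to-last letter is.
"fotkekranm" has second-to-last letter 'n'. The one such stem in the data (kumbenm → kumbenmoth) adds -oth, so the same rule applies.
The other patterns: stems whose second-to-last letter is 'g' double the final consonant and add -us; stems whose second-to-last letter is 'b' or 'p' repeat the first consonant+vowel as a prefix.
So fotkekranm → fotkekranmoth.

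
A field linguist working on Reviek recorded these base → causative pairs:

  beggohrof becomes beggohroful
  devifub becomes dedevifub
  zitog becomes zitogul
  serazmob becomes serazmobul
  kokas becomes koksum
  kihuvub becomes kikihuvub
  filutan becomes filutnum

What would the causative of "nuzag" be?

nuzgum

serazmob and kihuvub both end in -b yet inflect differently (serazmobul, kikihuvub), so the final letter is not what conditions the rule; the last vowel is.
"nuzag" has last vowel 'a'. The stems whose last vowel is 'a' (filutan → filutnum, kokas → koksum) delete the last vowel and add -um.
So nuzag → nuzgum.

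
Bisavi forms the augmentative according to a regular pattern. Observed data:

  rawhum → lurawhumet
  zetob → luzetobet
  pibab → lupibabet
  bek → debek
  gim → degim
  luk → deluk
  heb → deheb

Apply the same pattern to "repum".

lurepumet

"repum" has 2 vowels. The stems with 2 vowels (rawhum → lurawhumet, zetob → luzetobet, pibab → lupibabet) add lu- … -et around the stem.
The other pattern: stems with 1 vowel add the prefix de-.
So repum → lurepumet.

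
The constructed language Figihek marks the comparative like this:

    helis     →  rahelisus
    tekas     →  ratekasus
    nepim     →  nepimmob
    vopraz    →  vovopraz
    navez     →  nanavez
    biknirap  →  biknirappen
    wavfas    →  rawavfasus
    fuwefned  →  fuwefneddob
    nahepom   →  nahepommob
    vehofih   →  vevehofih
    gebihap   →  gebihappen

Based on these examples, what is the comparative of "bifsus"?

rabifsusus

"bifsus" ends in -s. The stems ending in -s (tekas → ratekasus, wavfas → rawavfasus, helis → rahelisus) add ra- … -us around the stem.
So bifsus → rabifsusus.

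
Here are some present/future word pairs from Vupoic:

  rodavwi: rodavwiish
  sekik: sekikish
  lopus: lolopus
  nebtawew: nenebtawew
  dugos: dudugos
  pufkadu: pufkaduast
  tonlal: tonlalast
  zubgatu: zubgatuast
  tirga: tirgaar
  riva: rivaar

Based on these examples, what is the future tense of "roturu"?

roturuast

"roturu" ends in -u. The stems ending in -u (pufkadu → pufkaduast, zubgatu → zubgatuast) add -ast.
The other patterns: stems ending in -i or -k add -ish; stems ending in -s or -w repeat the first consonant+vowel as a prefix; stems ending in -a add -ar.
So roturu → roturuast.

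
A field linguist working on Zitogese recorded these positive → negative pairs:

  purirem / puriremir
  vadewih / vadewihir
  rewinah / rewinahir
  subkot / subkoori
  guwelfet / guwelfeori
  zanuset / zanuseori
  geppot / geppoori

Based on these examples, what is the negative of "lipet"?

lipeori

zanuset and purirem both have last vowel 'e' yet inflect differently (zanuseori, puriremir), so the last vowel is not what conditions the rule; the final letter is.
"lipet" ends in -t. The stems ending in -t (zanuset → zanuseori, subkot → subkoori, guwelfet → guwelfeori) drop the final letter and add -ori.
So lipet → lipeori.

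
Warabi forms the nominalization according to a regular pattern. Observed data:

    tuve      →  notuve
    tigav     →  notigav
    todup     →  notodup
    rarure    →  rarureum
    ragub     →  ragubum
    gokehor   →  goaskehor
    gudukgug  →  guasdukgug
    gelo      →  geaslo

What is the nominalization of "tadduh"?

tuve and rarure both end in -e yet inflect differently (notuve, rarureum), so the final letter is not what conditions the rule; the first letter is.
"tadduh" begins with t-. The stems beginning with t- (tuve → notuve, tigav → notigav, todup → notodup) add the prefix no-.
The other patterns: stems beginning with r- add -um; stems beginning with g- insert -as- after the first vowel.
So tadduh → notadduh.

notadduh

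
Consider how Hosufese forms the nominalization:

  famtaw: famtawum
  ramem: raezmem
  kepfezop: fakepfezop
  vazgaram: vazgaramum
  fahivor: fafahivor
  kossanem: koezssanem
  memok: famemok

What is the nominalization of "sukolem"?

"sukolem" has last vowel 'e'. The stems whose last vowel is 'e' (ramem → raezmem, kossanem → koezssanem) insert -ez- after the first vowel.
So sukolem → suezkolem.

suezkolem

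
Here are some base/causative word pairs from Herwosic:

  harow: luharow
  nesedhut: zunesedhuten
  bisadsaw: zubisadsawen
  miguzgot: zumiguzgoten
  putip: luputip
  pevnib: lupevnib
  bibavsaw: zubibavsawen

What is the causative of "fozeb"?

bisadsaw and harow both end in -w yet inflect differently (zubisadsawen, luharow), so the final letter is not what conditions the rule; the number of vowels is.
"fozeb" has 2 vowels. The stems with 2 vowels (pevnib → lupevnib, putip → luputip, harow → luharow) add the prefix lu-.
The other pattern: stems with 3 vowels add zu- … -en around the stem.
So fozeb → lufozeb.

lufozeb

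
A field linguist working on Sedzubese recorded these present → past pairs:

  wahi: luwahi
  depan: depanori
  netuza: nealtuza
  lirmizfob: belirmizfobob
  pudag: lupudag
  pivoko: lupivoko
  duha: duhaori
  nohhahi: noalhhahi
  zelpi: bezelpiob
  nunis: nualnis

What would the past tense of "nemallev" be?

wahi and nohhahi both end in -i yet inflect differently (luwahi, noalhhahi), so the final letter is not what conditions the rule; the first letter is.
"nemallev" begins with n-. The stems beginning with n- (nohhahi → noalhhahi, netuza → nealtuza, nunis → nualnis) insert -al- after the first vowel.
So nemallev → nealmallev.

nealmallev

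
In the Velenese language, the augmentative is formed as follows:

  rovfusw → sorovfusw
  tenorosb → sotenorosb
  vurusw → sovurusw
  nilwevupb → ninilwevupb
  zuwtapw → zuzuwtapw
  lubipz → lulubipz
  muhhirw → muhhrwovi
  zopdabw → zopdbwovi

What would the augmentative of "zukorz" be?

zukrzovi

tenorosb and nilwevupb both end in -b yet inflect differently (sotenorosb, ninilwevupb), so the final letter is not what conditions the rule; the second-to-last letter is.
"zukorz" has second-to-last letter 'r'. The one such stem in the data (muhhirw → muhhrwovi) deletes the last vowel and adds -ovi (as does zopdabw), so the same rule applies.
The other patterns: stems whose second-to-last letter is 's' add the prefix so-; stems whose second-to-last letter is 'p' repeat the first consonant+vowel as a prefix.
So zukorz → zukrzovi.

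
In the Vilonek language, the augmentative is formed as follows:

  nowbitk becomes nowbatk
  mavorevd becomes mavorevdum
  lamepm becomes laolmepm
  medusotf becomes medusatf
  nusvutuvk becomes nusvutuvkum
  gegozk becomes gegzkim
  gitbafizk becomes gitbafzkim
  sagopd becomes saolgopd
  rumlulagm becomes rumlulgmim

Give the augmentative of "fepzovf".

sagopd and mavorevd both end in -d yet inflect differently (saolgopd, mavorevdum), so the final letter is not what conditions the rule; the second-to-last letter is.
"fepzovf" has second-to-last letter 'v'. The stems whose second-to-last letter is 'v' (nusvutuvk → nusvutuvkum, mavorevd → mavorevdum) add -um.
The other patterns: stems whose second-to-last letter is 'p' insert -ol- after the first vowel; stems whose second-to-last letter is 't' change the last vowel to 'a'; stems whose second-to-last letter is 'g' or 'z' delete the last vowel and add -im.
So fepzovf → fepzovfum.

fepzovfum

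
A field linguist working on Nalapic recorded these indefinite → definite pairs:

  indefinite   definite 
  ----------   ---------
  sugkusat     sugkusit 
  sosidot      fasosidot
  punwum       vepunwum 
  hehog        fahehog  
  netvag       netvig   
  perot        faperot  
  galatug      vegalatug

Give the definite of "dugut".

vedugut

perot and sugkusat both end in -t yet inflect differently (faperot, sugkusit), so the final letter is not what conditions the rule; the last vowel is.
"dugut" has last vowel 'u'. The stems whose last vowel is 'u' (galatug → vegalatug, punwum → vepunwum) add the prefix ve-.
So dugut → vedugut.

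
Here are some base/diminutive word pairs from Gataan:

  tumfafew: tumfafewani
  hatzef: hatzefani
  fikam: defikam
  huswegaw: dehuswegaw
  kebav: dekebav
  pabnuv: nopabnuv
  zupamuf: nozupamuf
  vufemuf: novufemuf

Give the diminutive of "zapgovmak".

"zapgovmak" has last vowel 'a'. The stems whose last vowel is 'a' (fikam → defikam, huswegaw → dehuswegaw, kebav → dekebav) add the prefix de-.
The other patterns: stems whose last vowel is 'e' add -ani; stems whose last vowel is 'u' add the prefix no-.
So zapgovmak → dezapgovmak.

dezapgovmak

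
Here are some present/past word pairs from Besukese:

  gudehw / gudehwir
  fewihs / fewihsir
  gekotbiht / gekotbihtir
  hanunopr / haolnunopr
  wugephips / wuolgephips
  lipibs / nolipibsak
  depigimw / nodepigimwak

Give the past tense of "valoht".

valohtir

"valoht" has second-to-last letter 'h'. The stems whose second-to-last letter is 'h' (gudehw → gudehwir, fewihs → fewihsir, gekotbiht → gekotbihtir) add -ir.
So valoht → valohtir.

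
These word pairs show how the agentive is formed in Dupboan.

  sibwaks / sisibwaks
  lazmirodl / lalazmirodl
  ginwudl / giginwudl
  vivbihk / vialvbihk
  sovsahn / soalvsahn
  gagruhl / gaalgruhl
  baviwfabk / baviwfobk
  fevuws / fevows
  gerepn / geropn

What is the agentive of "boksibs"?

lazmirodl and gagruhl both end in -l yet inflect differently (lalazmirodl, gaalgruhl), so the final letter is not what conditions the rule; the second-to-last letter is.
"boksibs" has second-to-last letter 'b'. The one such stem in the data (baviwfabk → baviwfobk) changes the last vowel to 'o' (as do fevuws, gerepn), so the same rule applies.
So boksibs → boksobs.

boksobs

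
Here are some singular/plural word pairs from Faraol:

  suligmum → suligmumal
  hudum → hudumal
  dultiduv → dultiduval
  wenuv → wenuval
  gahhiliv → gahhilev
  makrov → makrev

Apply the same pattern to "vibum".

vibumal

"vibum" has last vowel 'u'. The stems whose last vowel is 'u' (suligmum → suligmumal, hudum → hudumal, dultiduv → dultiduval) add -al.
So vibum → vibumal.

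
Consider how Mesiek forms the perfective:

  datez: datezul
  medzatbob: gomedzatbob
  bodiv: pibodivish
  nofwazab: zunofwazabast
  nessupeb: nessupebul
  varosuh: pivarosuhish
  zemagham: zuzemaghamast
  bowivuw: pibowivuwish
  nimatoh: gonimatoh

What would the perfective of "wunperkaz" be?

"wunperkaz" has last vowel 'a'. The stems whose last vowel is 'a' (zemagham → zuzemaghamast, nofwazab → zunofwazabast) add zu- … -ast around the stem.
So wunperkaz → zuwunperkazast.

zuwunperkazast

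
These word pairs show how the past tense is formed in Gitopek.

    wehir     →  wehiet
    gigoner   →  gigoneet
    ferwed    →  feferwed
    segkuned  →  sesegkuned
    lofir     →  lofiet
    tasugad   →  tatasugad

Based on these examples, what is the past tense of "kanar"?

gigoner and ferwed both have last vowel 'e' yet inflect differently (gigoneet, feferwed), so the last vowel is not what conditions the rule; the final letter is.
"kanar" ends in -r. The stems ending in -r (gigoner → gigoneet, wehir → wehiet, lofir → lofiet) drop the final letter and add -et.
The other pattern: stems ending in -d repeat the first consonant+vowel as a prefix.
So kanar → kanaet.

kanaet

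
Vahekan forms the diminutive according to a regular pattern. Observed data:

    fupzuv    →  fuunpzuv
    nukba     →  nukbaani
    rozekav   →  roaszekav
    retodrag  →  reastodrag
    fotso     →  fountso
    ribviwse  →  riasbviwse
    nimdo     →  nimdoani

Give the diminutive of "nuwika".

nimdo and fotso both end in -o yet inflect differently (nimdoani, fountso), so the final letter is not what conditions the rule; the first letter is.
"nuwika" begins with n-. The stems beginning with n- (nimdo → nimdoani, nukba → nukbaani) add -ani.
So nuwika → nuwikaani.

nuwikaani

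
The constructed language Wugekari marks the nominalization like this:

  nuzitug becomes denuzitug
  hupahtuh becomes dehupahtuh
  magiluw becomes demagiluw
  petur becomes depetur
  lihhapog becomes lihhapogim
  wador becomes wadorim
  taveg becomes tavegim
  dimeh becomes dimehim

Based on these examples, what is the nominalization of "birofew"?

birofewim

nuzitug and lihhapog both end in -g yet inflect differently (denuzitug, lihhapogim), so the final letter is not what conditions the rule; the last vowel is.
"birofew" has last vowel 'e'. The stems whose last vowel is 'e' (taveg → tavegim, dimeh → dimehim) add -im.
The other pattern: stems whose last vowel is 'u' add the prefix de-.
So birofew → birofewim.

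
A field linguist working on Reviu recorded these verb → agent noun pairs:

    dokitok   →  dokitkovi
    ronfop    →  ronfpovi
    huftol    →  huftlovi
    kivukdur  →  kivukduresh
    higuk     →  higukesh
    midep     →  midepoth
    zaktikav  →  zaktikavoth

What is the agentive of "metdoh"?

dokitok and higuk both end in -k yet inflect differently (dokitkovi, higukesh), so the final letter is not what conditions the rule; the last vowel is.
"metdoh" has last vowel 'o'. The stems whose last vowel is 'o' (dokitok → dokitkovi, ronfop → ronfpovi, huftol → huftlovi) delete the last vowel and add -ovi.
So metdoh → metdhovi.

metdhovi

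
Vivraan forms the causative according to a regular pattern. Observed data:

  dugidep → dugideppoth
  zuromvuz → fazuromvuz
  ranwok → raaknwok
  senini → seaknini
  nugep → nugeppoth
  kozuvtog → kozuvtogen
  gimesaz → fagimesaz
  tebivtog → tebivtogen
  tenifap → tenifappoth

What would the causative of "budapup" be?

budapuppoth

"budapup" ends in -p. The stems ending in -p (nugep → nugeppoth, tenifap → tenifappoth, dugidep → dugideppoth) double the final consonant and add -oth.
The other patterns: stems ending in -z add the prefix fa-; stems ending in -g add -en; stems ending in -i or -k insert -ak- after the first vowel.
So budapup → budapuppoth.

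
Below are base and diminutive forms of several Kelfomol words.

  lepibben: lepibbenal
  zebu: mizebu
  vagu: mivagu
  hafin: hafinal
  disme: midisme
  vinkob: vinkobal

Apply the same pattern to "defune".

midefune

disme and lepibben both have last vowel 'e' yet inflect differently (midisme, lepibbenal), so the last vowel is not what conditions the rule; whether the stem ends in a vowel or a consonant is.
"defune" ends in a vowel. The stems ending in a vowel (zebu → mizebu, vagu → mivagu, disme → midisme) add the prefix mi-.
So defune → midefune.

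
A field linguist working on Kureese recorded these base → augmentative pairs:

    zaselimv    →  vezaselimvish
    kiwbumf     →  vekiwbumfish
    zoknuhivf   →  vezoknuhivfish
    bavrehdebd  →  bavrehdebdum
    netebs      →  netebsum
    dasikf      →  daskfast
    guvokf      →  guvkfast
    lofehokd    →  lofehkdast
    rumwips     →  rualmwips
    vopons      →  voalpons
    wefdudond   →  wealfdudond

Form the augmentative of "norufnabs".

kiwbumf and dasikf both end in -f yet inflect differently (vekiwbumfish, daskfast), so the final letter is not what conditions the rule; the second-to-last letter is.
"norufnabs" has second-to-last letter 'b'. The stems whose second-to-last letter is 'b' (bavrehdebd → bavrehdebdum, netebs → netebsum) add -um.
So norufnabs → norufnabsum.

norufnabsum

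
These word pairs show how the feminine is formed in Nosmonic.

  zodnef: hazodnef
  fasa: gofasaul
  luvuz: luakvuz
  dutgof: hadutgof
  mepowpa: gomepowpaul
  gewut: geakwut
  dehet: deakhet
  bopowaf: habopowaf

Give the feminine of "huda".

bopowaf and mepowpa both have last vowel 'a' yet inflect differently (habopowaf, gomepowpaul), so the last vowel is not what conditions the rule; the final letter is.
"huda" ends in -a. The stems ending in -a (mepowpa → gomepowpaul, fasa → gofasaul) add go- … -ul around the stem.
So huda → gohudaul.

gohudaul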